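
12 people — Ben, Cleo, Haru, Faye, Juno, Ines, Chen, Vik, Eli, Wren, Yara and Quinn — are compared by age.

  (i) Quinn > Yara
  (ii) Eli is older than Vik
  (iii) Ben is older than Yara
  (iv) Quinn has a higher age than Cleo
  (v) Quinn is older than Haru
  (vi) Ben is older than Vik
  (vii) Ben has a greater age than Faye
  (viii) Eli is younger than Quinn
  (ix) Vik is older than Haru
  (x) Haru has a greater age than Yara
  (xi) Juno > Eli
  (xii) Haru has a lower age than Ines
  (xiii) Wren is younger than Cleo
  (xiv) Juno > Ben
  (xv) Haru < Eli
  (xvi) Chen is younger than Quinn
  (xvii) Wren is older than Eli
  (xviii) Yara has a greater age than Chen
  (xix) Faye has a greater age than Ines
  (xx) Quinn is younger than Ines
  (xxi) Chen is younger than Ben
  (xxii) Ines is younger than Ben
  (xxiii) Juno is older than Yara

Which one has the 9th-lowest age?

Piecing the relations together gives one ordering: Chen < Yara < Haru < Vik < Eli < Wren < Cleo < Quinn < Ines < Faye < Ben < Juno.
The 9th smallest is Ines.

Ines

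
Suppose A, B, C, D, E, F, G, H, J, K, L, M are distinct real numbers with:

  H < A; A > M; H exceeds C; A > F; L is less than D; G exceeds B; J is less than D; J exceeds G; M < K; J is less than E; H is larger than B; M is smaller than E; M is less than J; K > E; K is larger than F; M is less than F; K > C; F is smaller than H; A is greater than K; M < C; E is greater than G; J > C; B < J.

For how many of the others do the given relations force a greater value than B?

7

From B the given relations immediately reach G, J, H.
From those, E, D, A — 6 in total.
From those, K — 7 in total.
Nothing else is reachable above B; 7 in all.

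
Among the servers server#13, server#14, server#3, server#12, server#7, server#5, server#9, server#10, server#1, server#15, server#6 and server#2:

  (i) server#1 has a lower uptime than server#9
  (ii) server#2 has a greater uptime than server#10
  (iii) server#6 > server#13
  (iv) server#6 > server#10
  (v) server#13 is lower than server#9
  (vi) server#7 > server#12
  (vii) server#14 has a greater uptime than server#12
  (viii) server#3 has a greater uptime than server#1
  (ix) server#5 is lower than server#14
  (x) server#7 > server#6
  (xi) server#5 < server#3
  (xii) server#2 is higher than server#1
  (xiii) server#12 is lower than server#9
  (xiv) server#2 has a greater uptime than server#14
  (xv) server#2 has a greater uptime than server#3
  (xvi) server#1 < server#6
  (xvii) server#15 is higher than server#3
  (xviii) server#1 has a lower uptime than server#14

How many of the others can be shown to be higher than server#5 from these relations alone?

The elements the relations force above server#5 are server#3, server#14, server#2, server#15 — no chain reaches any other.
That is 4.

4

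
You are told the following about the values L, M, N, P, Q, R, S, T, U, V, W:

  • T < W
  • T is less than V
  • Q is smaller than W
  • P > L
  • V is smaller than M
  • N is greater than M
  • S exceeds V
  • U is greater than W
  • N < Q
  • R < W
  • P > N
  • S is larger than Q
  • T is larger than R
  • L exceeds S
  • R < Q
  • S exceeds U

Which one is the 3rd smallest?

V

The consecutive relations fix a unique order: R < T < V < M < N < Q < W < U < S < L < P.
Counting 3 from the smallest end gives V.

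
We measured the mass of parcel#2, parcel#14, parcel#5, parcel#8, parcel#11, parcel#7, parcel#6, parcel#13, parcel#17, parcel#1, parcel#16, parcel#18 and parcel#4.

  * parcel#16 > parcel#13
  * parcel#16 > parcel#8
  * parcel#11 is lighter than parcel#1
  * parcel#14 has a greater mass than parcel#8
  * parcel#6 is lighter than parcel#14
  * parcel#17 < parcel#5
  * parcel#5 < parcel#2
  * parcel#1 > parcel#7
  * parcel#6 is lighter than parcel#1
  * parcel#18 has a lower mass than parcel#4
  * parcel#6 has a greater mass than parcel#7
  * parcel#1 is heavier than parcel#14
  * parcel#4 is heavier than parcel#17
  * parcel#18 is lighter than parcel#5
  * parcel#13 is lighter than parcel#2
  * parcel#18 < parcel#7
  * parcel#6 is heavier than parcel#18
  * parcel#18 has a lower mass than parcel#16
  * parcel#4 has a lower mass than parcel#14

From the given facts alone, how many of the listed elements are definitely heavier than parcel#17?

The elements the relations force above parcel#17 are parcel#5, parcel#4, parcel#2, parcel#14, parcel#1 — no chain reaches any other.
That is 5.

5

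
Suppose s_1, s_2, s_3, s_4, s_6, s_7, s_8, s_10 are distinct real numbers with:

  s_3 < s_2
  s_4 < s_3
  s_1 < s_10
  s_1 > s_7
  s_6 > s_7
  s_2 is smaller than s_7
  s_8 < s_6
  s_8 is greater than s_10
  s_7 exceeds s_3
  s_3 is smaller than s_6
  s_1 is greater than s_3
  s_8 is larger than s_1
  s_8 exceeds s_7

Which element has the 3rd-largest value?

Piecing the relations together gives one ordering: s_4 < s_3 < s_2 < s_7 < s_1 < s_10 < s_8 < s_6.
The 3rd largest is s_10.

s_10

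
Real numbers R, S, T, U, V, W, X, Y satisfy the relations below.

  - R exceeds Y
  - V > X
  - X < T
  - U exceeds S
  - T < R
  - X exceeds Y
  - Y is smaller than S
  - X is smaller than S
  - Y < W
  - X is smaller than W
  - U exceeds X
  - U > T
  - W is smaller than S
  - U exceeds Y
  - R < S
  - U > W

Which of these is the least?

Chaining upward from Y: directly above it, X, W, R, S, U; then T, V.
That covers every other element, and nothing is given below Y, so Y is the least.

Y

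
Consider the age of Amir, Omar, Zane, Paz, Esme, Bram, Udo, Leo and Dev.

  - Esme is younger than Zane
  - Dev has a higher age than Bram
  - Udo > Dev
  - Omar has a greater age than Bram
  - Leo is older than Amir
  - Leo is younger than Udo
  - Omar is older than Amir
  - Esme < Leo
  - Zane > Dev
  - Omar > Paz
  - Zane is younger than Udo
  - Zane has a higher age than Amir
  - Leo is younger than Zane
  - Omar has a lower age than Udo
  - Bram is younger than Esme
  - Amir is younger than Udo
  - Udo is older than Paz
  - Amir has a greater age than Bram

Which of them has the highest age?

Udo

Chaining downward from Udo: directly below it, Paz, Amir, Dev, Omar, Leo, Zane; then Bram, Esme.
That covers every other element, and nothing is given above Udo, so Udo is the highest age.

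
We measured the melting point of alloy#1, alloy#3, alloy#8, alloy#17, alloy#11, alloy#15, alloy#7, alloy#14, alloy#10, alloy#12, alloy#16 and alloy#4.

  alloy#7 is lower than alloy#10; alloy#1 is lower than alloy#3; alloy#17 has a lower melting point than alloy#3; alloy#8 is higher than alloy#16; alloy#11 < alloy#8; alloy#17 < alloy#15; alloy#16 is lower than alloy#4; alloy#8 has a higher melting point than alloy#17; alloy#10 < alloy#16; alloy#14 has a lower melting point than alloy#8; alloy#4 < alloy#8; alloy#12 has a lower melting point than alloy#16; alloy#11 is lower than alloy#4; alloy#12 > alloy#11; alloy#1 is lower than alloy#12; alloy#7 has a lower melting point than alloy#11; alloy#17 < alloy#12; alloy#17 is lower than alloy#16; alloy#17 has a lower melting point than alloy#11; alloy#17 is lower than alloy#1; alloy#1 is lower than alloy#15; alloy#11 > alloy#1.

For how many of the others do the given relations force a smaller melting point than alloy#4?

7

The elements the relations force below alloy#4 are alloy#7, alloy#17, alloy#1, alloy#11, alloy#12, alloy#10, alloy#16 — no chain reaches any other.
That is 7.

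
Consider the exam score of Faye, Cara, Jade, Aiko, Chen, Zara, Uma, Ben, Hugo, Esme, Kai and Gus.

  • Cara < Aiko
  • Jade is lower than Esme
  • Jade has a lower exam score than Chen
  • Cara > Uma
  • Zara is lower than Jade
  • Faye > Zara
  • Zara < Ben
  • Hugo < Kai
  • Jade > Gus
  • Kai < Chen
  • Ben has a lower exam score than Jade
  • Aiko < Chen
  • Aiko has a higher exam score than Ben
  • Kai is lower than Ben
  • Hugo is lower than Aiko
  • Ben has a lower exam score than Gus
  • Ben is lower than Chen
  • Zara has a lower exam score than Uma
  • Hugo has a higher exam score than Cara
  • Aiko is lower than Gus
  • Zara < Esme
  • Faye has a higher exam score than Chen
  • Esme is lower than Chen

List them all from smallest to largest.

Zara < Uma < Cara < Hugo < Kai < Ben < Aiko < Gus < Jade < Esme < Chen < Faye

The consecutive links are each given: Zara < Uma; Uma < Cara; Cara < Hugo; Hugo < Kai; Kai < Ben; Ben < Aiko; Aiko < Gus; Gus < Jade; Jade < Esme; Esme < Chen; Chen < Faye.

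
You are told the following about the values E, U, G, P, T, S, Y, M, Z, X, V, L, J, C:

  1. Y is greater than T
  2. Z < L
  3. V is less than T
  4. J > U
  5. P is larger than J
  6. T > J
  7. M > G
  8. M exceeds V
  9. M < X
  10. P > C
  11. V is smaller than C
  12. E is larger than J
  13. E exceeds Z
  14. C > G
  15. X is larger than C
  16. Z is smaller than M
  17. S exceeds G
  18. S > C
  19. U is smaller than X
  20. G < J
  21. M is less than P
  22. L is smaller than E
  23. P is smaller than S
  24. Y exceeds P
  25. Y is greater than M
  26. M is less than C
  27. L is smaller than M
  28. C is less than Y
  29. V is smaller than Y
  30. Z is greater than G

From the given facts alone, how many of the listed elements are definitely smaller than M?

4

From M the given relations immediately reach G, Z, L, V.
Nothing else is reachable below M; 4 in all.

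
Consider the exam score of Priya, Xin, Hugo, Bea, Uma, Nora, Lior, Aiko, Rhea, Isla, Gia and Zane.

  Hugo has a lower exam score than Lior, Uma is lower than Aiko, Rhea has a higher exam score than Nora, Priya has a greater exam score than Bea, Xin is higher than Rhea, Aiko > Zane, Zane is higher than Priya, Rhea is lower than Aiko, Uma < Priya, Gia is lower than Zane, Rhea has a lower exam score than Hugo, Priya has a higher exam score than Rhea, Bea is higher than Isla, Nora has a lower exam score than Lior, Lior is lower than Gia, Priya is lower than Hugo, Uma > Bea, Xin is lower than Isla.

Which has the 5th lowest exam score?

The consecutive relations fix a unique order: Nora < Rhea < Xin < Isla < Bea < Uma < Priya < Hugo < Lior < Gia < Zane < Aiko.
Counting 5 from the smallest end gives Bea.

Bea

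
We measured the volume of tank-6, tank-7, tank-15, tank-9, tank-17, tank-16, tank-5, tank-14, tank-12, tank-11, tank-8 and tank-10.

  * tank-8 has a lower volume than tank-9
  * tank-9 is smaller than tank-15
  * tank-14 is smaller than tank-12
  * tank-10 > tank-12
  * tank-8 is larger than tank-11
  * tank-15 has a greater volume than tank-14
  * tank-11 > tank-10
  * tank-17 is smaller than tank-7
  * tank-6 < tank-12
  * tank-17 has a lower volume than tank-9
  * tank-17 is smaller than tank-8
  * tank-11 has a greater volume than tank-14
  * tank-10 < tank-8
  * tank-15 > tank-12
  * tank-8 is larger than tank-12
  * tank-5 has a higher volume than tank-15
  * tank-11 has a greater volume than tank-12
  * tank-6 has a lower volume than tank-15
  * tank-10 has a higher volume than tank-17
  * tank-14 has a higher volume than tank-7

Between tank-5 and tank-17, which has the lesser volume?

Chaining the given relations: tank-17 < tank-7 < tank-14 < tank-12 < tank-10 < tank-11 < tank-8 < tank-9 < tank-15 < tank-5.
So tank-17 < tank-5; tank-17 is the smaller of the two.

tank-17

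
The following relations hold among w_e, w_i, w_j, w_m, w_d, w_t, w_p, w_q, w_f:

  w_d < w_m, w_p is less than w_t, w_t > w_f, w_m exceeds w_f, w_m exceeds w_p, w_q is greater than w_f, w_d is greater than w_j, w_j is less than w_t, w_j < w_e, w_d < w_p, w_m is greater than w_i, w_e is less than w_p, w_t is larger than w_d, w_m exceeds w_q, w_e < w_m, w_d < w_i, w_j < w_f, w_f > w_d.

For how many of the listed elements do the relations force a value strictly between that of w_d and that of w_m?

4

The relations place w_d below w_m. An element lies strictly between them when it is forced above w_d and also forced below w_m.
Above w_d: {w_f, w_p, w_i, w_q, w_t}. Below w_m: {w_j, w_e, w_f, w_p, w_i, w_q}.
Intersection: {w_f, w_p, w_i, w_q} — 4.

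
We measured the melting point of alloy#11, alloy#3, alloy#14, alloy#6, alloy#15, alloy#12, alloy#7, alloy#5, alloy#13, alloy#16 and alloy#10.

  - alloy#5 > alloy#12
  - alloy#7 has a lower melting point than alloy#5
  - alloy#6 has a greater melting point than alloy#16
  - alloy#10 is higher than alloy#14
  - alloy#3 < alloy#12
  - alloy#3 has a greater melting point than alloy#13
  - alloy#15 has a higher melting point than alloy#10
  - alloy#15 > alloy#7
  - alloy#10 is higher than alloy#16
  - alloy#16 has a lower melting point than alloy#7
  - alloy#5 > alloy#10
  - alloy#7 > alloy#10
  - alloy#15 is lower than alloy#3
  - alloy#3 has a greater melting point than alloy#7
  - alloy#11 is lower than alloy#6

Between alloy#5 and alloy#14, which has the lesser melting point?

The relevant relations are alloy#14 < alloy#10; alloy#10 < alloy#7; alloy#7 < alloy#15; alloy#15 < alloy#3; alloy#3 < alloy#12; alloy#12 < alloy#5.
Chaining these gives alloy#14 < alloy#10 < alloy#7 < alloy#15 < alloy#3 < alloy#12 < alloy#5.
So alloy#14 < alloy#5; alloy#14 is the lower of the two.

alloy#14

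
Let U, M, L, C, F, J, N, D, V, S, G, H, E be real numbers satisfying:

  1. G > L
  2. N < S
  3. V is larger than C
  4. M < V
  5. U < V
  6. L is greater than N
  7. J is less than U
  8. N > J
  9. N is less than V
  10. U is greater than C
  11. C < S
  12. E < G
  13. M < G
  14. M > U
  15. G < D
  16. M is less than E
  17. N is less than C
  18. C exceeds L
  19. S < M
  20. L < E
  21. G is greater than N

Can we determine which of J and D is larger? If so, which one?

J < N < L < C < U < M < E < G < D, by transitivity through N, L, C, U, M, E, G.
So D is larger.

D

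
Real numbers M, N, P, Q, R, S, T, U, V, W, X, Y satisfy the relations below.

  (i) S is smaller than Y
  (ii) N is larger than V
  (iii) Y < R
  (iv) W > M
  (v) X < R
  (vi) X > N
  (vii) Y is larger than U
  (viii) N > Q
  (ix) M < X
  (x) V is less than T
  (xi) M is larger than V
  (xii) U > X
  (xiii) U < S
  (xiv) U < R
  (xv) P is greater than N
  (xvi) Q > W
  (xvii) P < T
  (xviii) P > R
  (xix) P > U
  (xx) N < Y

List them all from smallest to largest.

Nothing is placed below V, so it is least; from there V < M; M < W; W < Q; Q < N; N < X; X < U; U < S; S < Y; Y < R; R < P; P < T, each given directly.

V < M < W < Q < N < X < U < S < Y < R < P < T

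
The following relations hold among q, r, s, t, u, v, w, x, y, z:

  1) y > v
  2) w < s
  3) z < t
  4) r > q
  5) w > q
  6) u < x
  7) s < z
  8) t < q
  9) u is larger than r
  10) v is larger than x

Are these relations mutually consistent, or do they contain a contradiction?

inconsistent

We have q < w stated directly, yet also w < s < z < t < q by chaining the others — so w < q. Contradiction.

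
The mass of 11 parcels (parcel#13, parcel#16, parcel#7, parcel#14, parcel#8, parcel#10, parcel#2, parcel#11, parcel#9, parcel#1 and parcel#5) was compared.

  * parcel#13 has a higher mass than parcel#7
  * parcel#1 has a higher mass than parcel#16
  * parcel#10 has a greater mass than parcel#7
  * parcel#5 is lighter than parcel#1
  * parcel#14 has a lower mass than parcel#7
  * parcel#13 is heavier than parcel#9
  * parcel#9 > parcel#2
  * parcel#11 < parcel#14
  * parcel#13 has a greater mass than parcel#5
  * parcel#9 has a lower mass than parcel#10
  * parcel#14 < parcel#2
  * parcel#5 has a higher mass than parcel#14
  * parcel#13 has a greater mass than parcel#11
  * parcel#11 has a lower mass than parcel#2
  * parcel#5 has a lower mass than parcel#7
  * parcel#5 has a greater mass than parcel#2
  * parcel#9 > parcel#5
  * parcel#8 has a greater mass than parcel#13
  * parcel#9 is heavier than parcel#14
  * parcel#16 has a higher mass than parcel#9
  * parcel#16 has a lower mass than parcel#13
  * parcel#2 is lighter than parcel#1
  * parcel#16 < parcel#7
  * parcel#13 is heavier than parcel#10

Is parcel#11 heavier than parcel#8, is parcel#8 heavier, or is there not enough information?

parcel#8

parcel#11 < parcel#14 and parcel#14 < parcel#2 give parcel#11 < parcel#2.
Then parcel#2 < parcel#5 extends the chain to parcel#5.
With parcel#5 < parcel#9: parcel#11 < parcel#14 < parcel#2 < parcel#5 < parcel#9.
With parcel#9 < parcel#16: parcel#11 < parcel#14 < parcel#2 < parcel#5 < parcel#9 < parcel#16.
Then parcel#16 < parcel#7 extends the chain to parcel#7.
With parcel#7 < parcel#10: parcel#11 < parcel#14 < parcel#2 < parcel#5 < parcel#9 < parcel#16 < parcel#7 < parcel#10.
With parcel#10 < parcel#13: parcel#11 < parcel#14 < parcel#2 < parcel#5 < parcel#9 < parcel#16 < parcel#7 < parcel#10 < parcel#13.
Then parcel#13 < parcel#8 extends the chain to parcel#8.
So parcel#8 is heavier.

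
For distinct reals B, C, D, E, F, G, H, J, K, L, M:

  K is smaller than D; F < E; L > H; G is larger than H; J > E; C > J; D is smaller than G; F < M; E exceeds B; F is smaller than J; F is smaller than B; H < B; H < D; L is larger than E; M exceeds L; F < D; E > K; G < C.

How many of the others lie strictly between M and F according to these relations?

3

The relations place F below M. An element lies strictly between them when it is forced above F and also forced below M.
Above F: {B, E, D, L, J, G, C}. Below M: {K, H, B, E, L}.
Intersection: {B, E, L} — 3.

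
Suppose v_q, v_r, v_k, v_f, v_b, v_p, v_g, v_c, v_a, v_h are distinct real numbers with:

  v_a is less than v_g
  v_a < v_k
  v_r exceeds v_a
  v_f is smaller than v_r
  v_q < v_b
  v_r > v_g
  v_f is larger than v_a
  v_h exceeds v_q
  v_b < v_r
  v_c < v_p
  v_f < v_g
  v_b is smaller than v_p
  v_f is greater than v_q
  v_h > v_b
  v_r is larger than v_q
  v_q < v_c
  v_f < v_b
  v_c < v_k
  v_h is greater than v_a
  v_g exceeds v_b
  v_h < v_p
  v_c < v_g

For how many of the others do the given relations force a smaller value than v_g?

5

Directly below v_g: v_c, v_a, v_f, v_b.
One step further: v_q (5 so far).
No other element is forced below v_g by the given relations, so the count is 5.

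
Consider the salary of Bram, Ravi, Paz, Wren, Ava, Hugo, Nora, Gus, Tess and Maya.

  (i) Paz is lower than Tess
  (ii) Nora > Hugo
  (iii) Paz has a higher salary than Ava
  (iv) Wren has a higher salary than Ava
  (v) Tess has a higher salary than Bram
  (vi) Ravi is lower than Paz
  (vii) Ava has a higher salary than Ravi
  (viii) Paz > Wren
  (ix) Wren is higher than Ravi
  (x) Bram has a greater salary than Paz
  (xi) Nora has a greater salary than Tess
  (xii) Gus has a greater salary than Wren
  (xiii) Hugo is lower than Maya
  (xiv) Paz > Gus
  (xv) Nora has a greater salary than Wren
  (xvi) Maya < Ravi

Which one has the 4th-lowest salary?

Piecing the relations together gives one ordering: Hugo < Maya < Ravi < Ava < Wren < Gus < Paz < Bram < Tess < Nora.
The 4th smallest is Ava.

Ava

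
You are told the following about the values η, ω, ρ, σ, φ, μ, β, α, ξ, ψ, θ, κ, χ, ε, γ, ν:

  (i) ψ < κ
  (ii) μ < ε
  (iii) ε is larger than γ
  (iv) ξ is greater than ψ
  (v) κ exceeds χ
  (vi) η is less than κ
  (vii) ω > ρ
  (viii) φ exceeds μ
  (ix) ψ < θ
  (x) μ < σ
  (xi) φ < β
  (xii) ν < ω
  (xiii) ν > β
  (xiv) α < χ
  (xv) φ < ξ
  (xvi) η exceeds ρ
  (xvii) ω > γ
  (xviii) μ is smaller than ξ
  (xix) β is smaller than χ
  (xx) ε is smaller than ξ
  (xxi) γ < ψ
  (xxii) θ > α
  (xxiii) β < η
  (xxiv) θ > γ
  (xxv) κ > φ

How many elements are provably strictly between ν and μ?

2

Chaining upward from μ reaches: σ, φ, β, η, χ, ε, ξ, κ, ω.
Chaining downward from ν reaches: φ, β.
Strictly between μ and ν are those in both lists: φ, β — 2 elements.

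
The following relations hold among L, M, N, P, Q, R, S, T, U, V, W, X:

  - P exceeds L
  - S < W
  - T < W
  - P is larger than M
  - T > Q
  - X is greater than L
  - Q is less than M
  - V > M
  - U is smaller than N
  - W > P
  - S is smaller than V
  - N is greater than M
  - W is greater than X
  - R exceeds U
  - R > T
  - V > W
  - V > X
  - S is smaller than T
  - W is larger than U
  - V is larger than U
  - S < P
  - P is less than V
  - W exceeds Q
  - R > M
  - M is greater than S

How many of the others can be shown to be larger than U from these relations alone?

4

From U the given relations immediately reach N, R, W, V.
Nothing else is reachable above U; 4 in all.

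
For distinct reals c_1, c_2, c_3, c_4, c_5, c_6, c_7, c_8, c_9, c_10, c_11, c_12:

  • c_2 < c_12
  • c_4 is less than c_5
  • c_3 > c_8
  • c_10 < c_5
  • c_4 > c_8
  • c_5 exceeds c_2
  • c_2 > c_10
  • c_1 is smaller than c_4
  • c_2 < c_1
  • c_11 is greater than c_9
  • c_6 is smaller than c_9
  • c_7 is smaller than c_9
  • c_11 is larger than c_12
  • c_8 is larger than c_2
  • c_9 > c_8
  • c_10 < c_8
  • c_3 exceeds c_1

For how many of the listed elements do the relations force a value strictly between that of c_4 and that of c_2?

2

The relations place c_2 below c_4. An element lies strictly between them when it is forced above c_2 and also forced below c_4.
Above c_2: {c_8, c_1, c_12, c_9, c_5, c_11, c_3}. Below c_4: {c_10, c_8, c_1}.
Intersection: {c_8, c_1} — 2.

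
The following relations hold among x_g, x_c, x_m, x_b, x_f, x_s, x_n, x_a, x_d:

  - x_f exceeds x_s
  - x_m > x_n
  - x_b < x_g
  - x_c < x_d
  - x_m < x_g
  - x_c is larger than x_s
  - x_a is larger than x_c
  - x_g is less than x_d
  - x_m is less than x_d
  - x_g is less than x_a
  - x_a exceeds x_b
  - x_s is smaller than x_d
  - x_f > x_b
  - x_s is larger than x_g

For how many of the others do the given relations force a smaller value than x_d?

From x_d the given relations immediately reach x_m, x_g, x_s, x_c.
From those, x_b, x_n — 6 in total.
Nothing else is reachable below x_d; 6 in all.

6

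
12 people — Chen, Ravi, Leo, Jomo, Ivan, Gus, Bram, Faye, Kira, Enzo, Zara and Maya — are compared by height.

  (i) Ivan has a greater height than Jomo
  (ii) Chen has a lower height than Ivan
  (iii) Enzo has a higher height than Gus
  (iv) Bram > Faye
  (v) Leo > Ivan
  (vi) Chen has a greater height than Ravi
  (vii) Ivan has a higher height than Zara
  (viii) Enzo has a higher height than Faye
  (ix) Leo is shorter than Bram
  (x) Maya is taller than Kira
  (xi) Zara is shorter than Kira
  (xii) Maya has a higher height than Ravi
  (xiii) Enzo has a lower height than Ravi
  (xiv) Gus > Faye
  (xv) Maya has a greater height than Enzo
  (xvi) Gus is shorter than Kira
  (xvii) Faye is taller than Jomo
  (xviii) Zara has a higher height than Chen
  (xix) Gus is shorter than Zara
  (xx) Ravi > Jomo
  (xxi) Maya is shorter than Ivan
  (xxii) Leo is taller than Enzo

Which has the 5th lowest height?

Ravi

Chaining the given pairs: Jomo < Faye < Gus < Enzo < Ravi < Chen < Zara < Kira < Maya < Ivan < Leo < Bram.
Counting 5 from the smallest end gives Ravi.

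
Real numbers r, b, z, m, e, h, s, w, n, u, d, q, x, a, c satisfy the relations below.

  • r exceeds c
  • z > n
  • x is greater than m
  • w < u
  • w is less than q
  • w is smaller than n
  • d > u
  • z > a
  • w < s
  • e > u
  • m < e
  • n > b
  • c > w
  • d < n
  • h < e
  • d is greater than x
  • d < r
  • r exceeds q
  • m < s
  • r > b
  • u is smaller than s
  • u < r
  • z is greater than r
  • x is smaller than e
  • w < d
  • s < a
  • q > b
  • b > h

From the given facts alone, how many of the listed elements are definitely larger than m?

8

From m the given relations immediately reach s, x, e.
From those, d, a — 5 in total.
From those, n, r, z — 8 in total.
No other element is forced above m by the given relations, so the count is 8.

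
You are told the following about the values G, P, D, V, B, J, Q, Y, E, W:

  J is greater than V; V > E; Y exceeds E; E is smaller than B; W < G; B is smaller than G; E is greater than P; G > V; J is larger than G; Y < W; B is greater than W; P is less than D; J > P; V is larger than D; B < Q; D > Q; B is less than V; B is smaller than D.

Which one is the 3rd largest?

V

Chaining the given pairs: P < E < Y < W < B < Q < D < V < G < J.
The 3rd largest is V.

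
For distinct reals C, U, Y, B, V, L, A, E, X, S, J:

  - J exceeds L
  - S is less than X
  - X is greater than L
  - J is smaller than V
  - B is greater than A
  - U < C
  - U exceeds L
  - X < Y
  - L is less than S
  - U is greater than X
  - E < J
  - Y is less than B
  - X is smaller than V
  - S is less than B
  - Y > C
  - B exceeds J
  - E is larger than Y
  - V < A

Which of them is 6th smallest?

Y

The consecutive relations fix a unique order: L < S < X < U < C < Y < E < J < V < A < B.
The 6th smallest is Y.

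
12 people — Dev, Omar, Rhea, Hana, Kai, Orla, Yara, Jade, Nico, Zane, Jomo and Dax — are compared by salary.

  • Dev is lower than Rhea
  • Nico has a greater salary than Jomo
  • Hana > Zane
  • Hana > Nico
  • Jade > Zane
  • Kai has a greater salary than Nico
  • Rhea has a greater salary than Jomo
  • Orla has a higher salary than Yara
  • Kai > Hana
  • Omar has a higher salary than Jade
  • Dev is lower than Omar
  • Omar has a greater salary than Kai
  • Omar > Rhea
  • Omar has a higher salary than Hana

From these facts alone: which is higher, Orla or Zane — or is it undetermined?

undetermined

Following every chain through Zane: above Zane we get Jade, Hana, Kai, Omar.
Orla is not reached, and no chain runs the other way from Orla to Zane.
So the given relations leave the order of Zane and Orla undetermined.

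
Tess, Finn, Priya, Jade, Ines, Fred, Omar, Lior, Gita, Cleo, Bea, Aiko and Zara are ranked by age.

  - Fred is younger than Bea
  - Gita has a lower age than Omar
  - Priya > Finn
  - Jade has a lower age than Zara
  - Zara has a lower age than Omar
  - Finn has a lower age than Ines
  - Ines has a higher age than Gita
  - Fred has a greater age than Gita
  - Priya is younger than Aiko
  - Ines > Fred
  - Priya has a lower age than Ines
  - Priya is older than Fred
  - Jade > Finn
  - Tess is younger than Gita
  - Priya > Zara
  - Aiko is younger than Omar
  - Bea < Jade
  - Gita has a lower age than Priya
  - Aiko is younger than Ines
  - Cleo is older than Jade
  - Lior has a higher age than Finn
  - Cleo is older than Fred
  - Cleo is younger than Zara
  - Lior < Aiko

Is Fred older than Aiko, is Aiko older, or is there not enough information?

Aiko

Link the given pairs in sequence: Fred < Bea; Bea < Jade; Jade < Cleo; Cleo < Zara; Zara < Priya; Priya < Aiko.
Together: Fred < Bea < Jade < Cleo < Zara < Priya < Aiko.
So Aiko is older.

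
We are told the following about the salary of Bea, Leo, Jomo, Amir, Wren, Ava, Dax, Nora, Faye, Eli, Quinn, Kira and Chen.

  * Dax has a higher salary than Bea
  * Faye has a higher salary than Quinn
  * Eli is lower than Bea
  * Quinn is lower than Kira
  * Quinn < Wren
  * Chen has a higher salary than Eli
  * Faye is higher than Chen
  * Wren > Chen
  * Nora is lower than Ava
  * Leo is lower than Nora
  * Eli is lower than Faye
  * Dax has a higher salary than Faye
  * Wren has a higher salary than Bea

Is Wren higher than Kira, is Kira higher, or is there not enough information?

Following every chain through Kira: below Kira we get Quinn.
Wren is not reached, and no chain runs the other way from Wren to Kira.
So the given relations leave the order of Kira and Wren undetermined.

undetermined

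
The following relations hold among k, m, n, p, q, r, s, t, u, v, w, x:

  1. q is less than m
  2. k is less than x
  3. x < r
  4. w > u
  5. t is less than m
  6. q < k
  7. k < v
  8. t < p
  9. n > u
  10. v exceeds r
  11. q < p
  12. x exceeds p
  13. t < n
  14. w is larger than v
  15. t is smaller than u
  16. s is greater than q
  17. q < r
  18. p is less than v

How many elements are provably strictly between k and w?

3

The relations place k below w. An element lies strictly between them when it is forced above k and also forced below w.
Above k: {x, r, v}. Below w: {t, q, p, u, x, r, v}.
Intersection: {x, r, v} — 3.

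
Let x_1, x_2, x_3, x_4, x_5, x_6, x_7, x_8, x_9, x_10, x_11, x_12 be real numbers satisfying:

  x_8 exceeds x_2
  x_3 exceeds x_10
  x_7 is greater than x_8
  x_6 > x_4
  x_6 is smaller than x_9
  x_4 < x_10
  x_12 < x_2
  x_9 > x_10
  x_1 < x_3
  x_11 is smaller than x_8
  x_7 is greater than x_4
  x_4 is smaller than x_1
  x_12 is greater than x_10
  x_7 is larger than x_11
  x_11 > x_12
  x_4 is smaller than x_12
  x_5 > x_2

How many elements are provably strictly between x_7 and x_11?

The relations place x_11 below x_7. An element lies strictly between them when it is forced above x_11 and also forced below x_7.
Above x_11: {x_8}. Below x_7: {x_4, x_10, x_12, x_2, x_8}.
Intersection: {x_8} — 1.

1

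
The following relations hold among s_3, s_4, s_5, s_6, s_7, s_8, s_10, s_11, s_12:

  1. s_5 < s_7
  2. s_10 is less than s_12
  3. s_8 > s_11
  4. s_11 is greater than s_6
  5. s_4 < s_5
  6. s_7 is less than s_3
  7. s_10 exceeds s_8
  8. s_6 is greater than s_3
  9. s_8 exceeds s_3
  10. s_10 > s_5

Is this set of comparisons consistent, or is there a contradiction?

Every relation is compatible with s_4 < s_5 < s_7 < s_3 < s_6 < s_11 < s_8 < s_10 < s_12; the set is consistent.

consistent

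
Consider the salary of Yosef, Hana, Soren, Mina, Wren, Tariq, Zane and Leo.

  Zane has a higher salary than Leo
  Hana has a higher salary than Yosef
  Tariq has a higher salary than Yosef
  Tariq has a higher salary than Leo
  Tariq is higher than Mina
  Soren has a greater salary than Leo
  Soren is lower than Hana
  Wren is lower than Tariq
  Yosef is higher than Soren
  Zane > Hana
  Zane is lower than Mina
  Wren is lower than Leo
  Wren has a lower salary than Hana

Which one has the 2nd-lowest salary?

Leo

Piecing the relations together gives one ordering: Wren < Leo < Soren < Yosef < Hana < Zane < Mina < Tariq.
The 2nd smallest is Leo.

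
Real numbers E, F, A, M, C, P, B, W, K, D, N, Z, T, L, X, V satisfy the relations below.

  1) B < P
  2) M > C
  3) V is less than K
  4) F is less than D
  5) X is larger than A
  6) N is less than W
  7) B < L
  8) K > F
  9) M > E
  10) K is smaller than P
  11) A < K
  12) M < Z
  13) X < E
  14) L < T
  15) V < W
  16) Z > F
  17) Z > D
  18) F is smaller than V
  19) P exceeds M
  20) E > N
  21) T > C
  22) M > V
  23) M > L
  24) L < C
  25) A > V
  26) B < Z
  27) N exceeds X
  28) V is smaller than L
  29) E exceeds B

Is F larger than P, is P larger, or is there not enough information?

F < V and V < L give F < L.
Then L < C extends the chain to C.
Then C < M extends the chain to M.
With M < P: F < V < L < C < M < P.
So P is larger.

P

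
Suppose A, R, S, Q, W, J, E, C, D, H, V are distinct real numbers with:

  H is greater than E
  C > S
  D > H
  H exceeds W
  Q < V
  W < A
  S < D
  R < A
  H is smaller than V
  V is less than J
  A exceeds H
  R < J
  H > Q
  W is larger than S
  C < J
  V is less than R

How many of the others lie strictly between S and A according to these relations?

Chaining upward from S reaches: C, W, H, V, R, D, J.
Chaining downward from A reaches: E, Q, W, H, V, R.
Strictly between S and A are those in both lists: W, H, V, R — 4 elements.

4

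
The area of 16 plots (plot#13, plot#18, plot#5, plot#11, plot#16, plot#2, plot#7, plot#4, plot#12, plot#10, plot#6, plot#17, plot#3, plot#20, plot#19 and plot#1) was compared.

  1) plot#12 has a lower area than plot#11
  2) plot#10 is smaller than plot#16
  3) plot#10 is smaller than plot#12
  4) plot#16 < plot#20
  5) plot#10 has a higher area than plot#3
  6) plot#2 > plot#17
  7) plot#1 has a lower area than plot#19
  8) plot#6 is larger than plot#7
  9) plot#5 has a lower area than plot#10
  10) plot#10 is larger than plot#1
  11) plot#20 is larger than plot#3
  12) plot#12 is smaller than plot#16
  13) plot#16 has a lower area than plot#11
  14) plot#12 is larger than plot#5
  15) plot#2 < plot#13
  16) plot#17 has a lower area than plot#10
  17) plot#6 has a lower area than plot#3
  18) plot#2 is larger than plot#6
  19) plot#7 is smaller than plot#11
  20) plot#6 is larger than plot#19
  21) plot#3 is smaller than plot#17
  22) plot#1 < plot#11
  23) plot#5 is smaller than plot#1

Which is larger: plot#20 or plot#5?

Following the relations from plot#5: plot#5 < plot#1 < plot#19 < plot#6 < plot#3 < plot#17 < plot#10 < plot#12 < plot#16 < plot#20.
So plot#5 < plot#20; plot#20 is the larger of the two.

plot#20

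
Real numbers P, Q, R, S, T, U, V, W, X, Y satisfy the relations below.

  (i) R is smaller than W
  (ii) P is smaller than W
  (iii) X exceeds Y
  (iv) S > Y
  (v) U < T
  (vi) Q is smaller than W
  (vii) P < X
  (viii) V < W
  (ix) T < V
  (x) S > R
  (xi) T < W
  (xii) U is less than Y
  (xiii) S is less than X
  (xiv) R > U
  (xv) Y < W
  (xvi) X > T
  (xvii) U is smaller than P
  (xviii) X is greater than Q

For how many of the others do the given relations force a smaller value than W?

The elements the relations force below W are U, R, T, V, P, Y, Q — no chain reaches any other.
That is 7.

7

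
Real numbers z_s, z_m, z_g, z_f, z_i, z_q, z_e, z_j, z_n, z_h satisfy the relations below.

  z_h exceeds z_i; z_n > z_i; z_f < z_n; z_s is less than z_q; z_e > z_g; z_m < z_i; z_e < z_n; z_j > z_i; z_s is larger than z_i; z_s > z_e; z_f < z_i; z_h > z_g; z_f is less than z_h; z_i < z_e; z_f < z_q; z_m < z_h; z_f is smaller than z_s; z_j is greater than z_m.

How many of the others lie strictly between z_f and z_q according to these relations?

3

The relations place z_f below z_q. An element lies strictly between them when it is forced above z_f and also forced below z_q.
Above z_f: {z_i, z_e, z_h, z_s, z_j, z_n}. Below z_q: {z_g, z_m, z_i, z_e, z_s}.
Intersection: {z_i, z_e, z_s} — 3.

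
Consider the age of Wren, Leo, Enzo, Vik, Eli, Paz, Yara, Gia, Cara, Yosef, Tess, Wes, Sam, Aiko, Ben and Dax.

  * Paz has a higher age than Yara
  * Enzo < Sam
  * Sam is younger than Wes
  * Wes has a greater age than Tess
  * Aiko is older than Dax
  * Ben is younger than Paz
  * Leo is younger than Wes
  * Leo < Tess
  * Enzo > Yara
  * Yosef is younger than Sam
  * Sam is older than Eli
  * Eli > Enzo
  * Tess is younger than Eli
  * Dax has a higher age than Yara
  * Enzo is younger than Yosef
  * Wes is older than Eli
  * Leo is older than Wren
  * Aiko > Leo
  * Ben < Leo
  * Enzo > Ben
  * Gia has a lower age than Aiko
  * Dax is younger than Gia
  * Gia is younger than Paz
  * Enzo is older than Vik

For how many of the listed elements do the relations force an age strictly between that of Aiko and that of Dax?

Chaining upward from Dax reaches: Gia, Paz.
Chaining downward from Aiko reaches: Wren, Ben, Yara, Leo, Gia.
Strictly between Dax and Aiko are those in both lists: Gia — 1 element.

1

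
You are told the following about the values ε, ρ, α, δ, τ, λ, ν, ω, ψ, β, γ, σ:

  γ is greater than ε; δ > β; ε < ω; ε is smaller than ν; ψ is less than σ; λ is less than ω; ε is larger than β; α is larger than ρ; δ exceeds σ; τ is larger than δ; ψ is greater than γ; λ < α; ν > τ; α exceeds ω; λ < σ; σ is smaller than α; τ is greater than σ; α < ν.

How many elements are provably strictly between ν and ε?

7

Chaining upward from ε reaches: γ, ψ, ω, σ, δ, τ, α.
Chaining downward from ν reaches: λ, β, ρ, γ, ψ, ω, σ, δ, τ, α.
Strictly between ε and ν are those in both lists: γ, ψ, ω, σ, δ, τ, α — 7 elements.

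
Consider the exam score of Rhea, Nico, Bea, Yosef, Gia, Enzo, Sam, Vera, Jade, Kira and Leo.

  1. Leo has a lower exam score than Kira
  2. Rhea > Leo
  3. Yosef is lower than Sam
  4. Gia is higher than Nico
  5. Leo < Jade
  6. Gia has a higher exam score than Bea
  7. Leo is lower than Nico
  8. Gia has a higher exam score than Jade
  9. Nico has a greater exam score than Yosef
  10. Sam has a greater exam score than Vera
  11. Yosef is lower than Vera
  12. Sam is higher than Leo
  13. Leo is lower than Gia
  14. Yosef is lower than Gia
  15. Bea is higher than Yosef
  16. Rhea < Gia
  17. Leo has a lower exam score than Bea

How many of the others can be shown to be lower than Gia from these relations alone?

6

From Gia the given relations immediately reach Leo, Yosef, Bea, Nico, Rhea, Jade.
Nothing else is reachable below Gia; 6 in all.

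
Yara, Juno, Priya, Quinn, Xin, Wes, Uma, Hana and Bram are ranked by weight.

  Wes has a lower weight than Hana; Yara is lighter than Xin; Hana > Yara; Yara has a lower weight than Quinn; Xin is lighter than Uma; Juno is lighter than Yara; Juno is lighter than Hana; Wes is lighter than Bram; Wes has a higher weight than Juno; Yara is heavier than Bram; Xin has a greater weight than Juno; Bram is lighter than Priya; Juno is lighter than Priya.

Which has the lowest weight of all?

Chaining upward from Juno: directly above it, Wes, Yara, Xin, Priya, Hana; then Bram, Uma, Quinn.
That covers every other element, and nothing is given below Juno, so Juno is the lowest weight.

Juno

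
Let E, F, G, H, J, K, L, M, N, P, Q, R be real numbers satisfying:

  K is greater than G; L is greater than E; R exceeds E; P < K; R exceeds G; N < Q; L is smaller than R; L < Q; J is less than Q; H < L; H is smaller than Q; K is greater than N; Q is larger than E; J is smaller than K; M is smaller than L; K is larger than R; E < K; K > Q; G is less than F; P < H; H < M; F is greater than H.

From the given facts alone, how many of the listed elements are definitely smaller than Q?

The elements the relations force below Q are P, E, H, M, J, L, N — no chain reaches any other.
That is 7.

7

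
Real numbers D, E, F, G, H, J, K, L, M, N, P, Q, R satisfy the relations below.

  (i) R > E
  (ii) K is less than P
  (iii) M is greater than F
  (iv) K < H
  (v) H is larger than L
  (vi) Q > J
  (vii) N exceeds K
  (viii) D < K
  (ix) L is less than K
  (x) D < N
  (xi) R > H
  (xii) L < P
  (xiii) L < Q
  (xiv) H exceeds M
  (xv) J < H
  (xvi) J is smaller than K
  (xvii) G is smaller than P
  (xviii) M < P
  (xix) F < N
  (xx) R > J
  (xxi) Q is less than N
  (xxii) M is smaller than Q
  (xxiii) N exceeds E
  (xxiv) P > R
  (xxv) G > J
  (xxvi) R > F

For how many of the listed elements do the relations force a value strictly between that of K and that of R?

Chaining upward from K reaches: H, N, P.
Chaining downward from R reaches: J, D, L, F, M, E, H.
Strictly between K and R are those in both lists: H — 1 element.

1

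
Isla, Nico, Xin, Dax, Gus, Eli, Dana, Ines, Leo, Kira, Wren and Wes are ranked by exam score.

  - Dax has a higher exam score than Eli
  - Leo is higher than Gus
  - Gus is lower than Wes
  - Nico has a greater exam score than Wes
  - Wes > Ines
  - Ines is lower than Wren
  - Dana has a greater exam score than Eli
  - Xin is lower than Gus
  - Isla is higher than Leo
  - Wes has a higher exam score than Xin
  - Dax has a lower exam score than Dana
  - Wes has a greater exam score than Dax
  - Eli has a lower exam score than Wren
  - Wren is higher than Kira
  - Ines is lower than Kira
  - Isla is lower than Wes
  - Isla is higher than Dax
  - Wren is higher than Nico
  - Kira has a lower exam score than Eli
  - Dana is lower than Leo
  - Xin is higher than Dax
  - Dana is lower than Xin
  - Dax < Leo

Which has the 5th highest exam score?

The consecutive relations fix a unique order: Ines < Kira < Eli < Dax < Dana < Xin < Gus < Leo < Isla < Wes < Nico < Wren.
Counting 5 from the largest end gives Leo.

Leo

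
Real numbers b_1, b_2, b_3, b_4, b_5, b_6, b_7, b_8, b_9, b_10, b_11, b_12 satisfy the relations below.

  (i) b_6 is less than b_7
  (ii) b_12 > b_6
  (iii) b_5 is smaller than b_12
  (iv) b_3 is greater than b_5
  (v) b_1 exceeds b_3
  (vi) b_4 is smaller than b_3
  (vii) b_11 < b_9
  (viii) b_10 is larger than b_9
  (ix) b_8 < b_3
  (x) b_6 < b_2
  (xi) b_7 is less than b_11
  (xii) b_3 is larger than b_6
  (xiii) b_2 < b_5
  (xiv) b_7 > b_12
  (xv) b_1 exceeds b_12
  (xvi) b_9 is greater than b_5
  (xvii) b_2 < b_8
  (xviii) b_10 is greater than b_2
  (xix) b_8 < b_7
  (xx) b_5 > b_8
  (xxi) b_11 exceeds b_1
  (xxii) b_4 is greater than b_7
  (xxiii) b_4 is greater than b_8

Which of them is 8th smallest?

Chaining the given pairs: b_6 < b_2 < b_8 < b_5 < b_12 < b_7 < b_4 < b_3 < b_1 < b_11 < b_9 < b_10.
Counting 8 from the smallest end gives b_3.

b_3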